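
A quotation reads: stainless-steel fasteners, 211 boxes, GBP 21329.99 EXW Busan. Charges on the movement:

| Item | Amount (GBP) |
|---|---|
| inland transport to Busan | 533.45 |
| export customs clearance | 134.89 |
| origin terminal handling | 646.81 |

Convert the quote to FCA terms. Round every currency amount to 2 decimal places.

Not relevant to the conversion: origin terminal — on the buyer under both terms; not part of either seller's price.
From EXW to FCA, the seller additionally bears: inland to port, export clearance.
FCA price = 21329.99 + 533.45 + 134.89 = 21998.33

FCA price: GBP 21998.33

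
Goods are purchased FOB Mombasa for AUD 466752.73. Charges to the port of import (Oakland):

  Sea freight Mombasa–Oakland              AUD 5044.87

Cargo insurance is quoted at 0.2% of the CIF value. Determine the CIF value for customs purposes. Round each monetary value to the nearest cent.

Let C be the CIF value. C = FOB price + freight + 0.2% × C
C − 0.2% × C = 466752.73 + 5044.87
0.998 × C = 471797.60
C = 471797.60 / 0.998 = 472743.09
Insurance premium = 0.2% × 472743.09 = 945.49

CIF value: AUD 472743.09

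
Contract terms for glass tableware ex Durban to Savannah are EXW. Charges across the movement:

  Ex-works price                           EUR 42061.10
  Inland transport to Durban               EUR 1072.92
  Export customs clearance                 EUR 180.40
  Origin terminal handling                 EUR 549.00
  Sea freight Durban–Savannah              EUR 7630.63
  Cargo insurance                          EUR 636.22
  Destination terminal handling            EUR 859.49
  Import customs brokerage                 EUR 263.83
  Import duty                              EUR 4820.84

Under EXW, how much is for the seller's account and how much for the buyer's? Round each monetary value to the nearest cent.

Seller: EUR 42061.10; buyer: EUR 16013.33

EXW: the seller makes goods available at their premises; the buyer bears all onward costs.
Seller's account: goods 42061.10 = 42061.10
Buyer's account: inland to port 1072.92 + export clearance 180.40 + origin terminal 549.00 + freight 7630.63 + insurance 636.22 + destination terminal 859.49 + brokerage 263.83 + duty 4820.84 = 16013.33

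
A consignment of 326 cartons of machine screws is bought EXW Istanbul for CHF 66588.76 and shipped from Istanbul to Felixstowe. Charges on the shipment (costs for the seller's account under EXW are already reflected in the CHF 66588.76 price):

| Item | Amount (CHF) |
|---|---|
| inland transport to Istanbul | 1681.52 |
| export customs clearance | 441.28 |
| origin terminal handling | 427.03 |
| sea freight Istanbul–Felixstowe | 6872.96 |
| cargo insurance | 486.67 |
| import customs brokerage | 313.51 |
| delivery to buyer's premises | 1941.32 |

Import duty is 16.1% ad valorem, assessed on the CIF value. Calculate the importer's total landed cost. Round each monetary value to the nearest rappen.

EXW: the seller makes goods available at their premises; the buyer bears all onward costs.
CIF value = EXW price + inland to port + export clearance + origin terminal + freight + insurance = 66588.76 + 1681.52 + 441.28 + 427.03 + 6872.96 + 486.67 = 76498.22
Import duty = 76498.22 × 16.1% = 12316.21
Buyer bears: inland to port 1681.52 + export clearance 441.28 + origin terminal 427.03 + freight 6872.96 + insurance 486.67 + brokerage 313.51 + delivery 1941.32 + duty 12316.21 = 24480.50
Landed cost = invoice 66588.76 + 24480.50 = 91069.26

Total landed cost: CHF 91069.26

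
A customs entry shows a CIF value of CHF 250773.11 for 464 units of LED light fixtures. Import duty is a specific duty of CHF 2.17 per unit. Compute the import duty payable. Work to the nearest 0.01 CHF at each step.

Import duty: CHF 1006.88

Import duty = 464 × 2.17 = 1006.88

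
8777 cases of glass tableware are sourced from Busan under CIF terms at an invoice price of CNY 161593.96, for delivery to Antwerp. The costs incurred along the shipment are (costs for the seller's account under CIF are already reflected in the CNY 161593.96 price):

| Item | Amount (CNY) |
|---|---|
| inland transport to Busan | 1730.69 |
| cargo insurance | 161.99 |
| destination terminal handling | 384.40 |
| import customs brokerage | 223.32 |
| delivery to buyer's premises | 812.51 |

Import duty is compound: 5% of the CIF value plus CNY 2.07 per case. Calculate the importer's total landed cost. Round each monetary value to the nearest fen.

CIF: the seller pays costs through ocean freight and marine insurance to the destination port.
Already in the invoice (seller's account under CIF): inland to port, insurance — exclude.
The CIF price already equals the CIF value: 161593.96
Ad valorem component: 161593.96 × 5% = 8079.70
Specific component: 8777 × 2.07 = 18168.39
Import duty = 8079.70 + 18168.39 = 26248.09
Buyer bears: destination terminal 384.40 + brokerage 223.32 + delivery 812.51 + duty 26248.09 = 27668.32
Landed cost = invoice 161593.96 + 27668.32 = 189262.28

Total landed cost: CNY 189262.28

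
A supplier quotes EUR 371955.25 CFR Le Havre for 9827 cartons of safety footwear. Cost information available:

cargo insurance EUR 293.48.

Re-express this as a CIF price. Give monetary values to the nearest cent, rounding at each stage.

From CFR to CIF, the seller additionally bears: insurance.
CIF price = 371955.25 + 293.48 = 372248.73

CIF price: EUR 372248.73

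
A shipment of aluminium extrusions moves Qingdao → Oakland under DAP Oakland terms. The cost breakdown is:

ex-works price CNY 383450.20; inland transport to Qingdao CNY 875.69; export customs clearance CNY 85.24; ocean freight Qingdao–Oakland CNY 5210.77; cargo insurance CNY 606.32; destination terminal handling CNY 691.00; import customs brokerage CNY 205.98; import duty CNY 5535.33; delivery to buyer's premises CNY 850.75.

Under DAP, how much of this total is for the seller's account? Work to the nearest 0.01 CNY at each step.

Seller's account: CNY 391769.97

DAP: the seller bears all costs to the named destination except import duty and clearance.
Seller's account: goods 383450.20 + inland to port 875.69 + export clearance 85.24 + freight 5210.77 + insurance 606.32 + destination terminal 691.00 + delivery 850.75 = 391769.97
Buyer's account: brokerage 205.98 + duty 5535.33 = 5741.31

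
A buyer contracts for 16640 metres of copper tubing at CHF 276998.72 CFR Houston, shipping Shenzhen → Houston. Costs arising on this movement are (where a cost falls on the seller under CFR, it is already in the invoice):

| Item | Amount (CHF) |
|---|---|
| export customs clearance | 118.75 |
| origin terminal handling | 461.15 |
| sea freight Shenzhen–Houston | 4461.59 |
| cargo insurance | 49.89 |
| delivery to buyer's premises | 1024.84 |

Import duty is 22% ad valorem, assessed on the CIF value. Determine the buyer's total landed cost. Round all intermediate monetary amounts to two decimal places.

CFR: the seller pays costs through ocean freight to the destination port, but not insurance.
Already in the invoice (seller's account under CFR): export clearance, origin terminal, freight — exclude.
CIF value = CFR price + insurance = 276998.72 + 49.89 = 277048.61
Import duty = 277048.61 × 22% = 60950.69
Buyer bears: insurance 49.89 + delivery 1024.84 + duty 60950.69 = 62025.42
Landed cost = invoice 276998.72 + 62025.42 = 339024.14

Total landed cost: CHF 339024.14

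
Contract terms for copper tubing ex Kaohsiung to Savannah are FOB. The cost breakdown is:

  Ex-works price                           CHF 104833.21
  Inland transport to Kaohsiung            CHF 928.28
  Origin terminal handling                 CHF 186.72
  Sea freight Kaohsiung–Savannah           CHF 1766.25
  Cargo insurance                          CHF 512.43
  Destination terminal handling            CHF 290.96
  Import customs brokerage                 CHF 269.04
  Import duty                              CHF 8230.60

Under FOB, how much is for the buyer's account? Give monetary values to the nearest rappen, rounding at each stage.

Buyer's account: CHF 11069.28

FOB: the seller bears costs until goods are on board at the origin port; the buyer bears freight, insurance and all costs thereafter.
Seller's account: goods 104833.21 + inland to port 928.28 + origin terminal 186.72 = 105948.21
Buyer's account: freight 1766.25 + insurance 512.43 + destination terminal 290.96 + brokerage 269.04 + duty 8230.60 = 11069.28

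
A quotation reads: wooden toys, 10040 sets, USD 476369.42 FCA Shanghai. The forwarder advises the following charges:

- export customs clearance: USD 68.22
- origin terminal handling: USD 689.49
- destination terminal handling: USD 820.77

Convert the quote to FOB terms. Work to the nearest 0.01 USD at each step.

Not relevant to the conversion: export clearance — on the seller under both FCA and FOB; already in the FCA price and stays in the FOB price. destination terminal — on the buyer under both terms; not part of either seller's price.
From FCA to FOB, the seller additionally bears: origin terminal.
FOB price = 476369.42 + 689.49 = 477058.91

FOB price: USD 477058.91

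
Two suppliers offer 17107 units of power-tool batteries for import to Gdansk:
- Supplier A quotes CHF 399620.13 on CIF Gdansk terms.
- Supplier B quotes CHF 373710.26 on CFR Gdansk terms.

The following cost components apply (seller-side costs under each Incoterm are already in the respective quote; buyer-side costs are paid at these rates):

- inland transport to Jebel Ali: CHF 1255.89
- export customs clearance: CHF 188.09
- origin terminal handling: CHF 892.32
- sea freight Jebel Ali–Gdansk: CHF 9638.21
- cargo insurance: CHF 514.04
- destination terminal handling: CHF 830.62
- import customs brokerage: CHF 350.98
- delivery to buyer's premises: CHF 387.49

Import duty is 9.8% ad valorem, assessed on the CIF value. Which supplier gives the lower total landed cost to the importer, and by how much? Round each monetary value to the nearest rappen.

Supplier B is cheaper by CHF 27884.62

Supplier A (CIF):
The CIF price already equals the CIF value: 399620.13
Import duty = 399620.13 × 9.8% = 39162.77
Buyer bears (A): 830.62 + 350.98 + 387.49 = 1569.09
Landed cost (A) = invoice 399620.13 + 1569.09 + duty 39162.77 = 440351.99
Supplier B (CFR):
CIF value = CFR price + insurance = 373710.26 + 514.04 = 374224.30
Import duty = 374224.30 × 9.8% = 36673.98
Buyer bears (B): 514.04 + 830.62 + 350.98 + 387.49 = 2083.13
Landed cost (B) = invoice 373710.26 + 2083.13 + duty 36673.98 = 412467.37
Difference = |440351.99 − 412467.37| = 27884.62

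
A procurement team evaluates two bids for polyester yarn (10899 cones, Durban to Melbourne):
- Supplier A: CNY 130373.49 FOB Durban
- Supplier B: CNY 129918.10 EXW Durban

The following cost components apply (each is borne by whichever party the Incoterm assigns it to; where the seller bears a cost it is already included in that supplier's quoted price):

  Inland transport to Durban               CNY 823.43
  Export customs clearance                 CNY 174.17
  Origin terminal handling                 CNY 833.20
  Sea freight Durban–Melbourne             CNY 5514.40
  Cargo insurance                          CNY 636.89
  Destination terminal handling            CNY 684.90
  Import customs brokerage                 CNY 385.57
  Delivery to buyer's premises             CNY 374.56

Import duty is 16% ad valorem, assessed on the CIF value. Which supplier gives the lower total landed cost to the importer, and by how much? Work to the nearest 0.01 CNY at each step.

Supplier A is cheaper by CNY 1595.48

Supplier A (FOB):
CIF value = FOB price + freight + insurance = 130373.49 + 5514.40 + 636.89 = 136524.78
Import duty = 136524.78 × 16% = 21843.96
Buyer bears (A): 5514.40 + 636.89 + 684.90 + 385.57 + 374.56 = 7596.32
Landed cost (A) = invoice 130373.49 + 7596.32 + duty 21843.96 = 159813.77
Supplier B (EXW):
CIF value = EXW price + inland to port + export clearance + origin terminal + freight + insurance = 129918.10 + 823.43 + 174.17 + 833.20 + 5514.40 + 636.89 = 137900.19
Import duty = 137900.19 × 16% = 22064.03
Buyer bears (B): 823.43 + 174.17 + 833.20 + 5514.40 + 636.89 + 684.90 + 385.57 + 374.56 = 9427.12
Landed cost (B) = invoice 129918.10 + 9427.12 + duty 22064.03 = 161409.25
Difference = |159813.77 − 161409.25| = 1595.48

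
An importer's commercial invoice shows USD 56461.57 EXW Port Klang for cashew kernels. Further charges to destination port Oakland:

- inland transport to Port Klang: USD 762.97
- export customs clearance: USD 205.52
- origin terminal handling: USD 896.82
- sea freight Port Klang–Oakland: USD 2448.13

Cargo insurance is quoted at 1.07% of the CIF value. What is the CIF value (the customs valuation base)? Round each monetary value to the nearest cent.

Let C be the CIF value. C = EXW price + pre-shipment costs + freight + 1.07% × C
C − 1.07% × C = 56461.57 + 762.97 + 205.52 + 896.82 + 2448.13
0.9893 × C = 60775.01
C = 60775.01 / 0.9893 = 61432.34
Insurance premium = 1.07% × 61432.34 = 657.33

CIF value: USD 61432.34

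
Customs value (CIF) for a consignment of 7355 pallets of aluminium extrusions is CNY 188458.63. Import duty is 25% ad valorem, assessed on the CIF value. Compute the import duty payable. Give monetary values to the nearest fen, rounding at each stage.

Import duty: CNY 47114.66

Import duty = 188458.63 × 25% = 47114.66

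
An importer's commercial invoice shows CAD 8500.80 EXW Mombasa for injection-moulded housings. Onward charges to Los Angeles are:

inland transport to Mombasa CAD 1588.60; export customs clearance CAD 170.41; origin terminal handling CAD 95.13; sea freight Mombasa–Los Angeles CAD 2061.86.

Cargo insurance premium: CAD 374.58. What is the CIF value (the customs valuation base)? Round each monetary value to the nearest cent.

CIF value: CAD 12791.38

CIF = EXW price + pre-shipment costs + freight + insurance
CIF = 8500.80 + 1588.60 + 170.41 + 95.13 + 2061.86 + 374.58 = 12791.38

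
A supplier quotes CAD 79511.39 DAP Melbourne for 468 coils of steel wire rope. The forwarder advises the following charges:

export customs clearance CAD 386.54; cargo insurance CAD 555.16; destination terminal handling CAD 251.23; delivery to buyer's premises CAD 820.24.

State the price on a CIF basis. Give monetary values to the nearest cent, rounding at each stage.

Not relevant to the conversion: insurance, export clearance — on the seller under both DAP and CIF; already in the DAP price and stays in the CIF price.
From DAP to CIF, the seller no longer bears: destination terminal, delivery.
CIF price = 79511.39 − 251.23 − 820.24 = 78439.92

CIF price: CAD 78439.92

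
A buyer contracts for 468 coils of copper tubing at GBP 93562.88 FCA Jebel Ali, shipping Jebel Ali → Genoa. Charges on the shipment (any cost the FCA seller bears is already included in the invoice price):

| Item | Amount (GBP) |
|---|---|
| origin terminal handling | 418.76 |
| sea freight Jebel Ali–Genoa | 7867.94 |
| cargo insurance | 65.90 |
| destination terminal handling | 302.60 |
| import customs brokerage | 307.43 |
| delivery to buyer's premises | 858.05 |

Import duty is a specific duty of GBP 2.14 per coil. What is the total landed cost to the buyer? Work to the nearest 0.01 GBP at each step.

FCA: the seller delivers export-cleared goods to the carrier; the buyer bears costs from that point.
CIF value = FCA price + origin terminal + freight + insurance = 93562.88 + 418.76 + 7867.94 + 65.90 = 101915.48
Import duty = 468 × 2.14 = 1001.52
Buyer bears: origin terminal 418.76 + freight 7867.94 + insurance 65.90 + destination terminal 302.60 + brokerage 307.43 + delivery 858.05 + duty 1001.52 = 10822.20
Landed cost = invoice 93562.88 + 10822.20 = 104385.08

Total landed cost: GBP 104385.08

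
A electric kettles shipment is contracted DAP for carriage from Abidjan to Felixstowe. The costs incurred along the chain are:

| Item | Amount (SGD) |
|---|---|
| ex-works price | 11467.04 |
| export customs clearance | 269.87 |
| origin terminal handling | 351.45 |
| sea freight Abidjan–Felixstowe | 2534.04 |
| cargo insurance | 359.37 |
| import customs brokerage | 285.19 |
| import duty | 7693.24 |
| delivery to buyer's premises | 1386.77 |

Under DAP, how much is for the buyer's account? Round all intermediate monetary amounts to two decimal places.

DAP: the seller bears all costs to the named destination except import duty and clearance.
Seller's account: goods 11467.04 + export clearance 269.87 + origin terminal 351.45 + freight 2534.04 + insurance 359.37 + delivery 1386.77 = 16368.54
Buyer's account: brokerage 285.19 + duty 7693.24 = 7978.43

Buyer's account: SGD 7978.43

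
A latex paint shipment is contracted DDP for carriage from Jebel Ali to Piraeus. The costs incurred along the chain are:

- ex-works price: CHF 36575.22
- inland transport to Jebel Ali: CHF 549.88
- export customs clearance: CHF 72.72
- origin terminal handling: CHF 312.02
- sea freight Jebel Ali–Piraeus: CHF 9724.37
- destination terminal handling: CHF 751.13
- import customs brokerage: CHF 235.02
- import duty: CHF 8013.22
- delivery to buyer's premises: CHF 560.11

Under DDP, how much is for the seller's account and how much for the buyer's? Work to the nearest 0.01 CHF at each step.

Seller: CHF 56793.69; buyer: CHF 0.00

DDP: the seller bears all costs including import duty.
Seller's account: goods 36575.22 + inland to port 549.88 + export clearance 72.72 + origin terminal 312.02 + freight 9724.37 + destination terminal 751.13 + brokerage 235.02 + duty 8013.22 + delivery 560.11 = 56793.69
Buyer's account: 0.00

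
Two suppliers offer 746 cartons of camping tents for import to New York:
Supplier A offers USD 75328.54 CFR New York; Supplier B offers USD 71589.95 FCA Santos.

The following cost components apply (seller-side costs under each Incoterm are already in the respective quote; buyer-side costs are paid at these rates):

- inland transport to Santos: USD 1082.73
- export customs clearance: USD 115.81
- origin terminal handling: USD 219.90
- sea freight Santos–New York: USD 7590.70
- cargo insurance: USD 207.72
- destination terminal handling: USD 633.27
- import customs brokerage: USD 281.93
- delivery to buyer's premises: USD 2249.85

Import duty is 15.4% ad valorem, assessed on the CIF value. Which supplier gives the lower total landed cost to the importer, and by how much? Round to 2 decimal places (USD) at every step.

Supplier A (CFR):
CIF value = CFR price + insurance = 75328.54 + 207.72 = 75536.26
Import duty = 75536.26 × 15.4% = 11632.58
Buyer bears (A): 207.72 + 633.27 + 281.93 + 2249.85 = 3372.77
Landed cost (A) = invoice 75328.54 + 3372.77 + duty 11632.58 = 90333.89
Supplier B (FCA):
CIF value = FCA price + origin terminal + freight + insurance = 71589.95 + 219.90 + 7590.70 + 207.72 = 79608.27
Import duty = 79608.27 × 15.4% = 12259.67
Buyer bears (B): 219.90 + 7590.70 + 207.72 + 633.27 + 281.93 + 2249.85 = 11183.37
Landed cost (B) = invoice 71589.95 + 11183.37 + duty 12259.67 = 95032.99
Difference = |90333.89 − 95032.99| = 4699.10

Supplier A is cheaper by USD 4699.10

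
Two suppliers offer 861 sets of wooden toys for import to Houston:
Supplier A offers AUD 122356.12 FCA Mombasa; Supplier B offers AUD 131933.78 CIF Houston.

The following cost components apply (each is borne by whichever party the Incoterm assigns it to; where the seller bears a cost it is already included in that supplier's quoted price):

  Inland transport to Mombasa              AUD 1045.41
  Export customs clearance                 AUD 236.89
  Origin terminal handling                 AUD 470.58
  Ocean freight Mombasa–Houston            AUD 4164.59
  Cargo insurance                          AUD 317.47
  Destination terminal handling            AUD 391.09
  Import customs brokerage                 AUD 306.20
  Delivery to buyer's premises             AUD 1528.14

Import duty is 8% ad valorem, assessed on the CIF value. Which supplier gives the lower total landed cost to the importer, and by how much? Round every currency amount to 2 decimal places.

Supplier A (FCA):
CIF value = FCA price + origin terminal + freight + insurance = 122356.12 + 470.58 + 4164.59 + 317.47 = 127308.76
Import duty = 127308.76 × 8% = 10184.70
Buyer bears (A): 470.58 + 4164.59 + 317.47 + 391.09 + 306.20 + 1528.14 = 7178.07
Landed cost (A) = invoice 122356.12 + 7178.07 + duty 10184.70 = 139718.89
Supplier B (CIF):
The CIF price already equals the CIF value: 131933.78
Import duty = 131933.78 × 8% = 10554.70
Buyer bears (B): 391.09 + 306.20 + 1528.14 = 2225.43
Landed cost (B) = invoice 131933.78 + 2225.43 + duty 10554.70 = 144713.91
Difference = |139718.89 − 144713.91| = 4995.02

Supplier A is cheaper by AUD 4995.02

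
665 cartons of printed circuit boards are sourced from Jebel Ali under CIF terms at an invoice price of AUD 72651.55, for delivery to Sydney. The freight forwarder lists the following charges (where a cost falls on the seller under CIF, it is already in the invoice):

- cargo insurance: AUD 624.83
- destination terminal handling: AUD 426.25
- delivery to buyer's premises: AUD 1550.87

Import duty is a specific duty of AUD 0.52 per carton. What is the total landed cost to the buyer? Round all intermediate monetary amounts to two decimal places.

Total landed cost: AUD 74974.47

CIF: the seller pays costs through ocean freight and marine insurance to the destination port.
Already in the invoice (seller's account under CIF): insurance — exclude.
The CIF price already equals the CIF value: 72651.55
Import duty = 665 × 0.52 = 345.80
Buyer bears: destination terminal 426.25 + delivery 1550.87 + duty 345.80 = 2322.92
Landed cost = invoice 72651.55 + 2322.92 = 74974.47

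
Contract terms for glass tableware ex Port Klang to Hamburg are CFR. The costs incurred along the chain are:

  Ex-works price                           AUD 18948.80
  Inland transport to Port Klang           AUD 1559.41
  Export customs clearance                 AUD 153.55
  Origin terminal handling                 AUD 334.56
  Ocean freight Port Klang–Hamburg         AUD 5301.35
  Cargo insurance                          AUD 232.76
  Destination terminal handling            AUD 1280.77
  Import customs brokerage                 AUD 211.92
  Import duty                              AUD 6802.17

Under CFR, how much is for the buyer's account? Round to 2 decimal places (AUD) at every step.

Buyer's account: AUD 8527.62

CFR: the seller pays costs through ocean freight to the destination port, but not insurance.
Seller's account: goods 18948.80 + inland to port 1559.41 + export clearance 153.55 + origin terminal 334.56 + freight 5301.35 = 26297.67
Buyer's account: insurance 232.76 + destination terminal 1280.77 + brokerage 211.92 + duty 6802.17 = 8527.62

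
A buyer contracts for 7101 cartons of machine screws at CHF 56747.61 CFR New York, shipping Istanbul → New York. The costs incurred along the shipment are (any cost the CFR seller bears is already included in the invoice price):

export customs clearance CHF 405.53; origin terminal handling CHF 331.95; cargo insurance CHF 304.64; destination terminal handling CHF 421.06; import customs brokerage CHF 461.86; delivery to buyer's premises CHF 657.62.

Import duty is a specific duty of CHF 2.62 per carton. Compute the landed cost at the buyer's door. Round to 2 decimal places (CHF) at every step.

CFR: the seller pays costs through ocean freight to the destination port, but not insurance.
Already in the invoice (seller's account under CFR): export clearance, origin terminal — exclude.
CIF value = CFR price + insurance = 56747.61 + 304.64 = 57052.25
Import duty = 7101 × 2.62 = 18604.62
Buyer bears: insurance 304.64 + destination terminal 421.06 + brokerage 461.86 + delivery 657.62 + duty 18604.62 = 20449.80
Landed cost = invoice 56747.61 + 20449.80 = 77197.41

Total landed cost: CHF 77197.41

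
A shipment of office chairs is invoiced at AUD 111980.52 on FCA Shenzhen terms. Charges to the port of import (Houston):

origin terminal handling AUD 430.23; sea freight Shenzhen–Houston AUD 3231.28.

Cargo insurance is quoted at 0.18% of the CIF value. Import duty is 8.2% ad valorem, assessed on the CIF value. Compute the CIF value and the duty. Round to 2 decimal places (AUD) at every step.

Let C be the CIF value. C = FCA price + pre-shipment costs + freight + 0.18% × C
C − 0.18% × C = 111980.52 + 430.23 + 3231.28
0.9982 × C = 115642.03
C = 115642.03 / 0.9982 = 115850.56
Insurance premium = 0.18% × 115850.56 = 208.53
Import duty = 115850.56 × 8.2% = 9499.75

CIF value: AUD 115850.56; import duty: AUD 9499.75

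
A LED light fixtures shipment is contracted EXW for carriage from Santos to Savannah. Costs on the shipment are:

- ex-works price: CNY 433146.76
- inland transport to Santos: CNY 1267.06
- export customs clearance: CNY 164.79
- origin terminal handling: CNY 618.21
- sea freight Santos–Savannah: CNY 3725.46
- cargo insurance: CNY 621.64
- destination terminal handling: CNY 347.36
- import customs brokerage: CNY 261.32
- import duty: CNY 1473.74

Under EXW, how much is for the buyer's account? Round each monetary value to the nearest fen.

Buyer's account: CNY 8479.58

EXW: the seller makes goods available at their premises; the buyer bears all onward costs.
Seller's account: goods 433146.76 = 433146.76
Buyer's account: inland to port 1267.06 + export clearance 164.79 + origin terminal 618.21 + freight 3725.46 + insurance 621.64 + destination terminal 347.36 + brokerage 261.32 + duty 1473.74 = 8479.58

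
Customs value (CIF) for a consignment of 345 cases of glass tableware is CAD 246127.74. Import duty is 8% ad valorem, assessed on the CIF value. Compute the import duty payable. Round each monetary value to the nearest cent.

Import duty = 246127.74 × 8% = 19690.22

Import duty: CAD 19690.22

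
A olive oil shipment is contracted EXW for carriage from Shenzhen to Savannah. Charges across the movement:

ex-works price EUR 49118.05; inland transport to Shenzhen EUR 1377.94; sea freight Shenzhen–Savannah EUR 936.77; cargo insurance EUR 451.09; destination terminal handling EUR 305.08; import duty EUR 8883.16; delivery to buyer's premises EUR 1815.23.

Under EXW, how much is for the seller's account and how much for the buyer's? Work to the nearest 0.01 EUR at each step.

EXW: the seller makes goods available at their premises; the buyer bears all onward costs.
Seller's account: goods 49118.05 = 49118.05
Buyer's account: inland to port 1377.94 + freight 936.77 + insurance 451.09 + destination terminal 305.08 + duty 8883.16 + delivery 1815.23 = 13769.27

Seller: EUR 49118.05; buyer: EUR 13769.27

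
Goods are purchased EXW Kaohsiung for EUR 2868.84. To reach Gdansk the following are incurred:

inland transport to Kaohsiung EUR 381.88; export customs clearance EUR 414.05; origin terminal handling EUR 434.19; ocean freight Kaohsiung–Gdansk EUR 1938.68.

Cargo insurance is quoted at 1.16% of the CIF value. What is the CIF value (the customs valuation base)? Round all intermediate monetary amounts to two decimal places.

Let C be the CIF value. C = EXW price + pre-shipment costs + freight + 1.16% × C
C − 1.16% × C = 2868.84 + 381.88 + 414.05 + 434.19 + 1938.68
0.9884 × C = 6037.64
C = 6037.64 / 0.9884 = 6108.50
Insurance premium = 1.16% × 6108.50 = 70.86

CIF value: EUR 6108.50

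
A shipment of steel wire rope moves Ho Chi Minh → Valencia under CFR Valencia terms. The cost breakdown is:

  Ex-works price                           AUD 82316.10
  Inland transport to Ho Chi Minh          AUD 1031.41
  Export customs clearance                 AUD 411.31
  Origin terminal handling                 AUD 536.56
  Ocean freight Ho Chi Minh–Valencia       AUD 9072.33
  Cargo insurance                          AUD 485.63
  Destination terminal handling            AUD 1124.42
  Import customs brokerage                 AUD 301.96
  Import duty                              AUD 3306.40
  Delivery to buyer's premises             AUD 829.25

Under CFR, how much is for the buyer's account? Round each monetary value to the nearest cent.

CFR: the seller pays costs through ocean freight to the destination port, but not insurance.
Seller's account: goods 82316.10 + inland to port 1031.41 + export clearance 411.31 + origin terminal 536.56 + freight 9072.33 = 93367.71
Buyer's account: insurance 485.63 + destination terminal 1124.42 + brokerage 301.96 + duty 3306.40 + delivery 829.25 = 6047.66

Buyer's account: AUD 6047.66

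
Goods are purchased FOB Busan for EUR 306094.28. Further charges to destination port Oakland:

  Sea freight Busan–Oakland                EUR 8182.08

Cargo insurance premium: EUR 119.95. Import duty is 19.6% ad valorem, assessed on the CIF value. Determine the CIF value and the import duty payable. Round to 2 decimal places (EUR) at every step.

CIF value: EUR 314396.31; import duty: EUR 61621.68

CIF = FOB price + freight + insurance
CIF = 306094.28 + 8182.08 + 119.95 = 314396.31
Import duty = 314396.31 × 19.6% = 61621.68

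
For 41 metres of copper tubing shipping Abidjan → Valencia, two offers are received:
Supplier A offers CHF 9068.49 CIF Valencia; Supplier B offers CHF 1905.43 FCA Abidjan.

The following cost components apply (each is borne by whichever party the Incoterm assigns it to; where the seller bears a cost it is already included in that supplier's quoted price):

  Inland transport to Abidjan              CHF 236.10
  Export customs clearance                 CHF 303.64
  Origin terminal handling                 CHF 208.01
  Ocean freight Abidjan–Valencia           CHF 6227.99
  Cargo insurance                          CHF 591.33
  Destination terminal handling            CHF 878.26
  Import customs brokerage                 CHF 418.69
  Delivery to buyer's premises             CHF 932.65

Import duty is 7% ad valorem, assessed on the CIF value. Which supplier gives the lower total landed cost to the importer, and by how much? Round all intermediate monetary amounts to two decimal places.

Supplier A (CIF):
The CIF price already equals the CIF value: 9068.49
Import duty = 9068.49 × 7% = 634.79
Buyer bears (A): 878.26 + 418.69 + 932.65 = 2229.60
Landed cost (A) = invoice 9068.49 + 2229.60 + duty 634.79 = 11932.88
Supplier B (FCA):
CIF value = FCA price + origin terminal + freight + insurance = 1905.43 + 208.01 + 6227.99 + 591.33 = 8932.76
Import duty = 8932.76 × 7% = 625.29
Buyer bears (B): 208.01 + 6227.99 + 591.33 + 878.26 + 418.69 + 932.65 = 9256.93
Landed cost (B) = invoice 1905.43 + 9256.93 + duty 625.29 = 11787.65
Difference = |11932.88 − 11787.65| = 145.23

Supplier B is cheaper by CHF 145.23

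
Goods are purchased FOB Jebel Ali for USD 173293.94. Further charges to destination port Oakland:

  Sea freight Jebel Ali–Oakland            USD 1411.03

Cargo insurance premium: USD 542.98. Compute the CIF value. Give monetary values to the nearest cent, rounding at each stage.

CIF value: USD 175247.95

CIF = FOB price + freight + insurance
CIF = 173293.94 + 1411.03 + 542.98 = 175247.95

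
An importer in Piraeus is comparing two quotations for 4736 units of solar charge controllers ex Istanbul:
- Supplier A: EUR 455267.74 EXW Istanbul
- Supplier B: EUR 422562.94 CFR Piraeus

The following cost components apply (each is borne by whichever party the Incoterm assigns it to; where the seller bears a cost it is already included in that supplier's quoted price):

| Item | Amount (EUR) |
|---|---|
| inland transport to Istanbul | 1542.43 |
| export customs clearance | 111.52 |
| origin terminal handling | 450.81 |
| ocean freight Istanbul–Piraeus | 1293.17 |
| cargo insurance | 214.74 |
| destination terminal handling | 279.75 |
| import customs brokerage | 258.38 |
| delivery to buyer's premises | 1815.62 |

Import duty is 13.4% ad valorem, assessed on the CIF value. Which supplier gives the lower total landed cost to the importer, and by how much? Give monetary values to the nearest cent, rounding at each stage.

Supplier B is cheaper by EUR 40940.49

Supplier A (EXW):
CIF value = EXW price + inland to port + export clearance + origin terminal + freight + insurance = 455267.74 + 1542.43 + 111.52 + 450.81 + 1293.17 + 214.74 = 458880.41
Import duty = 458880.41 × 13.4% = 61489.97
Buyer bears (A): 1542.43 + 111.52 + 450.81 + 1293.17 + 214.74 + 279.75 + 258.38 + 1815.62 = 5966.42
Landed cost (A) = invoice 455267.74 + 5966.42 + duty 61489.97 = 522724.13
Supplier B (CFR):
CIF value = CFR price + insurance = 422562.94 + 214.74 = 422777.68
Import duty = 422777.68 × 13.4% = 56652.21
Buyer bears (B): 214.74 + 279.75 + 258.38 + 1815.62 = 2568.49
Landed cost (B) = invoice 422562.94 + 2568.49 + duty 56652.21 = 481783.64
Difference = |522724.13 − 481783.64| = 40940.49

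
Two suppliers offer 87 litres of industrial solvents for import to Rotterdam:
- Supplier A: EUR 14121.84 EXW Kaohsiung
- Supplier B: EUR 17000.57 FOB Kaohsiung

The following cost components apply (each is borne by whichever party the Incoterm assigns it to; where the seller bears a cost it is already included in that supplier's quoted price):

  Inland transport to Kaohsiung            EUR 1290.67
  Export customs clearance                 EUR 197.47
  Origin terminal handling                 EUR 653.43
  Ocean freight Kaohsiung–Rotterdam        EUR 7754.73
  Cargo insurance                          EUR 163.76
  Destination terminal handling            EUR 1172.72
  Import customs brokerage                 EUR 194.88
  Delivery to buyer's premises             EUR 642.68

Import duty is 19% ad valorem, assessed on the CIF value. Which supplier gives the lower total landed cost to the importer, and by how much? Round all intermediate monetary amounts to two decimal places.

Supplier A (EXW):
CIF value = EXW price + inland to port + export clearance + origin terminal + freight + insurance = 14121.84 + 1290.67 + 197.47 + 653.43 + 7754.73 + 163.76 = 24181.90
Import duty = 24181.90 × 19% = 4594.56
Buyer bears (A): 1290.67 + 197.47 + 653.43 + 7754.73 + 163.76 + 1172.72 + 194.88 + 642.68 = 12070.34
Landed cost (A) = invoice 14121.84 + 12070.34 + duty 4594.56 = 30786.74
Supplier B (FOB):
CIF value = FOB price + freight + insurance = 17000.57 + 7754.73 + 163.76 = 24919.06
Import duty = 24919.06 × 19% = 4734.62
Buyer bears (B): 7754.73 + 163.76 + 1172.72 + 194.88 + 642.68 = 9928.77
Landed cost (B) = invoice 17000.57 + 9928.77 + duty 4734.62 = 31663.96
Difference = |30786.74 − 31663.96| = 877.22

Supplier A is cheaper by EUR 877.22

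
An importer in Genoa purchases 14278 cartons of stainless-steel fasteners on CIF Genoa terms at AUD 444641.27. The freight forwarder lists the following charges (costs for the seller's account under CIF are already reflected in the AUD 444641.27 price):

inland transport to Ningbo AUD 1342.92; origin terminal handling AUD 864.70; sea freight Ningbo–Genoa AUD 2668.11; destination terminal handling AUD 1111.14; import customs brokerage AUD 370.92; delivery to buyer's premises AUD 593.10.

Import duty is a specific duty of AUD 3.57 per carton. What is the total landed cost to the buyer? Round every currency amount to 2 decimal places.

CIF: the seller pays costs through ocean freight and marine insurance to the destination port.
Already in the invoice (seller's account under CIF): inland to port, origin terminal, freight — exclude.
The CIF price already equals the CIF value: 444641.27
Import duty = 14278 × 3.57 = 50972.46
Buyer bears: destination terminal 1111.14 + brokerage 370.92 + delivery 593.10 + duty 50972.46 = 53047.62
Landed cost = invoice 444641.27 + 53047.62 = 497688.89

Total landed cost: AUD 497688.89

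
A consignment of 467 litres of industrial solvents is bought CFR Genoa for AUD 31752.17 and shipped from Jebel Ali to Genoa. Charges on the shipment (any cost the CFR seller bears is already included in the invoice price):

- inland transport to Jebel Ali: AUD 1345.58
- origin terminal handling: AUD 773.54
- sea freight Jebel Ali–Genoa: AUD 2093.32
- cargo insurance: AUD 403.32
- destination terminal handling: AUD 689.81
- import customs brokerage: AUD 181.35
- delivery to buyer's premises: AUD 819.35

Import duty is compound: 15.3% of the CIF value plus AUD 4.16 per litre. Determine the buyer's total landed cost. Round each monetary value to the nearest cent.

CFR: the seller pays costs through ocean freight to the destination port, but not insurance.
Already in the invoice (seller's account under CFR): inland to port, origin terminal, freight — exclude.
CIF value = CFR price + insurance = 31752.17 + 403.32 = 32155.49
Ad valorem component: 32155.49 × 15.3% = 4919.79
Specific component: 467 × 4.16 = 1942.72
Import duty = 4919.79 + 1942.72 = 6862.51
Buyer bears: insurance 403.32 + destination terminal 689.81 + brokerage 181.35 + delivery 819.35 + duty 6862.51 = 8956.34
Landed cost = invoice 31752.17 + 8956.34 = 40708.51

Total landed cost: AUD 40708.51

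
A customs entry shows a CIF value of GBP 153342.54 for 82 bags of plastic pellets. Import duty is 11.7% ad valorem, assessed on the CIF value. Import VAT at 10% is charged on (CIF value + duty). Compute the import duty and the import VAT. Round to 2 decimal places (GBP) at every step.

Import duty: GBP 17941.08; import VAT: GBP 17128.36

Import duty = 153342.54 × 11.7% = 17941.08
VAT base = CIF + duty = 153342.54 + 17941.08 = 171283.62
Import VAT = 171283.62 × 10% = 17128.36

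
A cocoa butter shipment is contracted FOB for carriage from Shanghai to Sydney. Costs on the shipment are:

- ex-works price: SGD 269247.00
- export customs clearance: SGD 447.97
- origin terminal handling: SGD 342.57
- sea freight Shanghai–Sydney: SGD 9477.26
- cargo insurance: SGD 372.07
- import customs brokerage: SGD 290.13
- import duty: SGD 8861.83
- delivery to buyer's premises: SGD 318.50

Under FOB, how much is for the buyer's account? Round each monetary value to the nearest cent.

FOB: the seller bears costs until goods are on board at the origin port; the buyer bears freight, insurance and all costs thereafter.
Seller's account: goods 269247.00 + export clearance 447.97 + origin terminal 342.57 = 270037.54
Buyer's account: freight 9477.26 + insurance 372.07 + brokerage 290.13 + duty 8861.83 + delivery 318.50 = 19319.79

Buyer's account: SGD 19319.79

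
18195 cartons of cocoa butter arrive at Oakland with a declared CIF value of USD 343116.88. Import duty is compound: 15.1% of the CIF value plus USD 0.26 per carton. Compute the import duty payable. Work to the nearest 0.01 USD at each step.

Import duty: USD 56541.35

Ad valorem component: 343116.88 × 15.1% = 51810.65
Specific component: 18195 × 0.26 = 4730.70
Import duty = 51810.65 + 4730.70 = 56541.35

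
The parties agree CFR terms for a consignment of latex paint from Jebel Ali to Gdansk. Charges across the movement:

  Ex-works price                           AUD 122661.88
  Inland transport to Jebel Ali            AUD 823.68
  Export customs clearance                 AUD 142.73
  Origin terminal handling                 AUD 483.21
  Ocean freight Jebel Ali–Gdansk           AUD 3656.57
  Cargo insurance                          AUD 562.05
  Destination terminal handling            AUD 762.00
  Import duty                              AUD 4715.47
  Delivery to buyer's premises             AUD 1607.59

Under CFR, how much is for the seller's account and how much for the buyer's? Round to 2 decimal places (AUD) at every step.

Seller: AUD 127768.07; buyer: AUD 7647.11

CFR: the seller pays costs through ocean freight to the destination port, but not insurance.
Seller's account: goods 122661.88 + inland to port 823.68 + export clearance 142.73 + origin terminal 483.21 + freight 3656.57 = 127768.07
Buyer's account: insurance 562.05 + destination terminal 762.00 + duty 4715.47 + delivery 1607.59 = 7647.11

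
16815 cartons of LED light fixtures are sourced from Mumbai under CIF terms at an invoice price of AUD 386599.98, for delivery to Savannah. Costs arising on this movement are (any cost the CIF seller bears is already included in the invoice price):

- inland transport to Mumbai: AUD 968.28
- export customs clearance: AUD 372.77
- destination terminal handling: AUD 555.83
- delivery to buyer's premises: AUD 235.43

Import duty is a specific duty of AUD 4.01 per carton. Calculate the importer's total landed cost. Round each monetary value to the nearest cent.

CIF: the seller pays costs through ocean freight and marine insurance to the destination port.
Already in the invoice (seller's account under CIF): inland to port, export clearance — exclude.
The CIF price already equals the CIF value: 386599.98
Import duty = 16815 × 4.01 = 67428.15
Buyer bears: destination terminal 555.83 + delivery 235.43 + duty 67428.15 = 68219.41
Landed cost = invoice 386599.98 + 68219.41 = 454819.39

Total landed cost: AUD 454819.39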